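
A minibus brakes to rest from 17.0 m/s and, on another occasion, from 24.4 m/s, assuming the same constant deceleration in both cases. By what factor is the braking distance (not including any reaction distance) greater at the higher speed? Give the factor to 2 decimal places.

Factor ≈ 2.06

Braking distance d = v²/(2a), so with a fixed, d ∝ v².
Factor = (24.4/17.0)² = 1.4353² = 2.0601.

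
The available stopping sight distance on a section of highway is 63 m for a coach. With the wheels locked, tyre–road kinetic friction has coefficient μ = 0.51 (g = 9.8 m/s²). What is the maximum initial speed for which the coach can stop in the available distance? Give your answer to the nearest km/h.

Maximum speed ≈ 90 km/h

a = μg = 0.51 × 9.8 = 4.998 m/s².
v²/(2a) = d ⇒ v = √(2 × 4.998 × 63) = √629.75 = 25.0948 m/s.
25.0948 m/s × 3.6 = 90.341 km/h.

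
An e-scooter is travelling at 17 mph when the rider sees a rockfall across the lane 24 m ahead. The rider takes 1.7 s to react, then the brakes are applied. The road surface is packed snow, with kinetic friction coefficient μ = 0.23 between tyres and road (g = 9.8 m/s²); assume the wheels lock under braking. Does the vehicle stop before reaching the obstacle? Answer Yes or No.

No

17 mph × 0.44704 = 7.5997 m/s.
a = μg = 0.23 × 9.8 = 2.254 m/s².
Reaction distance = 7.5997 × 1.7 = 12.919 m.
Braking distance = v²/(2a) = 57.755 / 4.508 = 12.812 m.
Total stopping distance = 12.919 + 12.812 = 25.731 m, vs 24 m available — it cannot stop in time and overshoots by 25.731 − 24 = 1.731 m.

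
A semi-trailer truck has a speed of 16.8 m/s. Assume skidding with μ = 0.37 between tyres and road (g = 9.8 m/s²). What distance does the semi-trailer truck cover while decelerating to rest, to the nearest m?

a = μg = 0.37 × 9.8 = 3.626 m/s².
Braking distance = v²/(2a) = 16.8000² / (2 × 3.626) = 282.240 / 7.252 = 38.919 m.

Braking distance ≈ 39 m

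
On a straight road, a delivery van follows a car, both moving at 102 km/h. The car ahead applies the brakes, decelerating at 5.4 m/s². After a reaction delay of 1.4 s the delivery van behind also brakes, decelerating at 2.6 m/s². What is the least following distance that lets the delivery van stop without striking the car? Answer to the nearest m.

Minimum gap ≈ 120 m

102 km/h ÷ 3.6 = 28.3333 m/s.
Leader travels v²/(2a_L) = 802.776 / 10.800 = 74.331 m before stopping.
Follower covers v·t_r = 28.3333 × 1.4 = 39.667 m while reacting, then v²/(2a_F) = 802.776 / 5.200 = 154.380 m while braking, for a total of 39.667 + 154.380 = 194.047 m.
Since a_F ≤ a_L and the follower starts braking later, the follower is never slower than the leader, so the closest approach is when both have stopped.
Minimum gap = 194.047 − 74.331 = 119.716 m.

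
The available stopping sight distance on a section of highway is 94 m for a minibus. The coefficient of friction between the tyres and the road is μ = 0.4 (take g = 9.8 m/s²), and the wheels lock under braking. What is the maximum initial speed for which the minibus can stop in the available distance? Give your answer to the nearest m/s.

Maximum speed ≈ 27 m/s

a = μg = 0.4 × 9.8 = 3.920 m/s².
v²/(2a) = d ⇒ v = √(2 × 3.920 × 94) = √736.96 = 27.1470 m/s.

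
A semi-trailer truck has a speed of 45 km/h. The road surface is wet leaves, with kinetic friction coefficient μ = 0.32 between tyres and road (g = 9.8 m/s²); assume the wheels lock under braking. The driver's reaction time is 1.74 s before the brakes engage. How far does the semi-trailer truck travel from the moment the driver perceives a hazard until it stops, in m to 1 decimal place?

45 km/h ÷ 3.6 = 12.5000 m/s.
a = μg = 0.32 × 9.8 = 3.136 m/s².
Reaction distance = v·t_r = 12.5000 × 1.74 = 21.750 m.
Braking distance = v²/(2a) = 12.5000² / (2 × 3.136) = 156.250 / 6.272 = 24.912 m.
Total = 21.750 + 24.912 = 46.662 m.

Total stopping distance ≈ 46.7 m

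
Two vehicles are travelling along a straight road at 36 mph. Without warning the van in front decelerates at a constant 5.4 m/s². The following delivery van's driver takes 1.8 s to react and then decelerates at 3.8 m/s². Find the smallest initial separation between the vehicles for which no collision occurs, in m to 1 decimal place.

Minimum gap ≈ 39.1 m

36 mph × 0.44704 = 16.0934 m/s.
Leader travels v²/(2a_L) = 258.998 / 10.800 = 23.981 m before stopping.
Follower covers v·t_r = 16.0934 × 1.8 = 28.968 m while reacting, then v²/(2a_F) = 258.998 / 7.600 = 34.079 m while braking, for a total of 28.968 + 34.079 = 63.047 m.
Since a_F ≤ a_L and the follower starts braking later, the follower is never slower than the leader, so the closest approach is when both have stopped.
Minimum gap = 63.047 − 23.981 = 39.066 m.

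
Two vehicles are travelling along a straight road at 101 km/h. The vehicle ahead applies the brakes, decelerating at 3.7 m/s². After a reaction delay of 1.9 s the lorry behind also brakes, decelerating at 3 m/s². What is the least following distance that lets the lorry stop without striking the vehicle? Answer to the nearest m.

101 km/h ÷ 3.6 = 28.0556 m/s.
Leader travels v²/(2a_L) = 787.117 / 7.400 = 106.367 m before stopping.
Follower covers v·t_r = 28.0556 × 1.9 = 53.306 m while reacting, then v²/(2a_F) = 787.117 / 6.000 = 131.186 m while braking, for a total of 53.306 + 131.186 = 184.492 m.
Since a_F ≤ a_L and the follower starts braking later, the follower is never slower than the leader, so the closest approach is when both have stopped.
Minimum gap = 184.492 − 106.367 = 78.125 m.

Minimum gap ≈ 78 m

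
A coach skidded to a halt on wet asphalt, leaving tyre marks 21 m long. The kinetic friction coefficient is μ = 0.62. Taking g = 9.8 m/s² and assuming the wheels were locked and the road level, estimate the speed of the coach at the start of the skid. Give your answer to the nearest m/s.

Initial speed ≈ 16 m/s

Deceleration a = μg = 0.62 × 9.8 = 6.076 m/s².
v = √(2a·d) = √(2 × 6.076 × 21) = √255.192 = 15.9747 m/s.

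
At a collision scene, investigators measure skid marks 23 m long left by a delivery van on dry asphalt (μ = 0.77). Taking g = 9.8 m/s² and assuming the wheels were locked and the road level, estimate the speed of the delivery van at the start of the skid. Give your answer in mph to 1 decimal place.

Deceleration a = μg = 0.77 × 9.8 = 7.546 m/s².
v = √(2a·d) = √(2 × 7.546 × 23) = √347.116 = 18.6310 m/s.
= 18.6310 ÷ 0.44704 = 41.676 mph.

Initial speed ≈ 41.7 mph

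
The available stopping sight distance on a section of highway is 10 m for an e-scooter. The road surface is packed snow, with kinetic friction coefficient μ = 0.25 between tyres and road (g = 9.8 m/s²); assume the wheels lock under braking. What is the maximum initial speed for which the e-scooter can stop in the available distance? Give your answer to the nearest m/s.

Maximum speed ≈ 7 m/s

a = μg = 0.25 × 9.8 = 2.450 m/s².
v²/(2a) = d ⇒ v = √(2 × 2.450 × 10) = √49.00 = 7.0000 m/s.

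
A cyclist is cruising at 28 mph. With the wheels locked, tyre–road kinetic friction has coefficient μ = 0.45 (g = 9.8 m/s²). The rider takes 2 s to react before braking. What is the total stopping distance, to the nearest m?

Total stopping distance ≈ 43 m

28 mph × 0.44704 = 12.5171 m/s.
a = μg = 0.45 × 9.8 = 4.410 m/s².
Reaction distance = v·t_r = 12.5171 × 2 = 25.034 m.
Braking distance = v²/(2a) = 12.5171² / (2 × 4.410) = 156.678 / 8.820 = 17.764 m.
Total = 25.034 + 17.764 = 42.798 m.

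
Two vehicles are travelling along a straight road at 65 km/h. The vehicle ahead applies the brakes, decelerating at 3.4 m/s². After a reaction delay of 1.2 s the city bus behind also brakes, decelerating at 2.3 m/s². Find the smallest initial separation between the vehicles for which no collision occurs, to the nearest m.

65 km/h ÷ 3.6 = 18.0556 m/s.
Leader travels v²/(2a_L) = 326.005 / 6.800 = 47.942 m before stopping.
Follower covers v·t_r = 18.0556 × 1.2 = 21.667 m while reacting, then v²/(2a_F) = 326.005 / 4.600 = 70.871 m while braking, for a total of 21.667 + 70.871 = 92.538 m.
Since a_F ≤ a_L and the follower starts braking later, the follower is never slower than the leader, so the closest approach is when both have stopped.
Minimum gap = 92.538 − 47.942 = 44.596 m.

Minimum gap ≈ 45 m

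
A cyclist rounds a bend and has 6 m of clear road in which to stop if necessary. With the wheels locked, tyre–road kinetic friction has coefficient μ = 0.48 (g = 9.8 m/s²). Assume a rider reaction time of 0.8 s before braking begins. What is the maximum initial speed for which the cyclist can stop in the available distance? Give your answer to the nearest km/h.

Maximum speed ≈ 17 km/h

a = μg = 0.48 × 9.8 = 4.704 m/s².
Stopping distance: v·t_r + v²/(2a) = 6 with t_r = 0.8 s and a = 4.704 m/s².
So v² + 7.526 v − 56.45 = 0.
Positive root: v = −a·t_r + √((a·t_r)² + 2a·d) = −3.763 + √(14.160 + 56.45) = 4.6400 m/s.
4.6400 m/s × 3.6 = 16.704 km/h.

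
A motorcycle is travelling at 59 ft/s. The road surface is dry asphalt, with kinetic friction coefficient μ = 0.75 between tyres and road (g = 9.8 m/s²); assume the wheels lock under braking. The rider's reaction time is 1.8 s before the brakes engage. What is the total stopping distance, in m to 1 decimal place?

59 ft/s × 0.3048 = 17.9832 m/s.
a = μg = 0.75 × 9.8 = 7.350 m/s².
Reaction distance = v·t_r = 17.9832 × 1.8 = 32.370 m.
Braking distance = v²/(2a) = 17.9832² / (2 × 7.350) = 323.395 / 14.700 = 22.000 m.
Total = 32.370 + 22.000 = 54.370 m.

Total stopping distance ≈ 54.4 m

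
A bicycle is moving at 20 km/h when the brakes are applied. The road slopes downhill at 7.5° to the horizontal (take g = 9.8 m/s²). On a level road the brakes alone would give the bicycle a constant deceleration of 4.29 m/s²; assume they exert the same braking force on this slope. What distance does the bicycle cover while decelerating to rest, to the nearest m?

20 km/h ÷ 3.6 = 5.5556 m/s.
Gravity along the downhill slope reduces the braking deceleration: a_eff = 4.290 − 9.8·sin 7.5° = 4.290 − 1.279 = 3.011 m/s².
Braking distance = v²/(2a) = 5.5556² / (2 × 3.011) = 30.865 / 6.022 = 5.125 m.

Braking distance ≈ 5 m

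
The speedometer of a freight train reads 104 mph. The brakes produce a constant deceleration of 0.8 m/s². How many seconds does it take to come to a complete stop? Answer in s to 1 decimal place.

Braking time ≈ 58.1 s

104 mph × 0.44704 = 46.4922 m/s.
Braking time = v/a = 46.4922 / 0.800 = 58.115 s.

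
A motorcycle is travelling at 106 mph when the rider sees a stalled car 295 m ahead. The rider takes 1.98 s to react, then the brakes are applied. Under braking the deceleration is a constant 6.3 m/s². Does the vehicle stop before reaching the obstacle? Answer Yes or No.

Yes

106 mph × 0.44704 = 47.3862 m/s.
Reaction distance = 47.3862 × 1.98 = 93.825 m.
Braking distance = v²/(2a) = 2245.452 / 12.600 = 178.210 m.
Total stopping distance = 93.825 + 178.210 = 272.035 m, vs 295 m available — it stops with 295 − 272.035 = 22.965 m to spare.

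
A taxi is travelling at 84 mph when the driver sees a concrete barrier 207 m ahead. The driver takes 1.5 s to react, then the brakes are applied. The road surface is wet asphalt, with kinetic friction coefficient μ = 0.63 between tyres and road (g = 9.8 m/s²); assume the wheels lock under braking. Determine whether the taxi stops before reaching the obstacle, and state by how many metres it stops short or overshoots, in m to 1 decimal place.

84 mph × 0.44704 = 37.5514 m/s.
a = μg = 0.63 × 9.8 = 6.174 m/s².
Reaction distance = 37.5514 × 1.5 = 56.327 m.
Braking distance = v²/(2a) = 1410.108 / 12.348 = 114.197 m.
Total stopping distance = 56.327 + 114.197 = 170.524 m, vs 207 m available — it stops with 207 − 170.524 = 36.476 m to spare.

Yes — it stops 36.5 m short of the obstacle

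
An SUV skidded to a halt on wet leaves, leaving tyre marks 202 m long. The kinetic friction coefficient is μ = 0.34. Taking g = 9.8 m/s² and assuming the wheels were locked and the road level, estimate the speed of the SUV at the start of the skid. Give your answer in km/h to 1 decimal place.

Initial speed ≈ 132.1 km/h

Deceleration a = μg = 0.34 × 9.8 = 3.332 m/s².
v = √(2a·d) = √(2 × 3.332 × 202) = √1346.128 = 36.6896 m/s.
= 36.6896 × 3.6 = 132.083 km/h.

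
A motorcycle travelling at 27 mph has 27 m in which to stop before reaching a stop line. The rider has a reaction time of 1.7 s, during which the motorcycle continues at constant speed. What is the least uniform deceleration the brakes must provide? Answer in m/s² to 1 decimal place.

27 mph × 0.44704 = 12.0701 m/s.
Distance covered during reaction = 12.0701 × 1.7 = 20.519 m.
Distance available for braking: 27 − 20.519 = 6.481 m.
v² = 2a·d ⇒ a = v²/(2d) = 12.0701² / (2 × 6.481) = 145.687 / 12.962 = 11.2395 m/s².

Required deceleration ≈ 11.2 m/s²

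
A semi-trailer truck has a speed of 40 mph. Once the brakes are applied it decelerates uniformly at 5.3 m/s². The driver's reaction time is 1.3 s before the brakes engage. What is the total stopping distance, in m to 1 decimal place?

40 mph × 0.44704 = 17.8816 m/s.
Reaction distance = v·t_r = 17.8816 × 1.3 = 23.246 m.
Braking distance = v²/(2a) = 17.8816² / (2 × 5.300) = 319.752 / 10.600 = 30.165 m.
Total = 23.246 + 30.165 = 53.411 m.

Total stopping distance ≈ 53.4 m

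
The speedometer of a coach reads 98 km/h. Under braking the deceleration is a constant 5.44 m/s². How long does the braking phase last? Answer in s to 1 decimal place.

98 km/h ÷ 3.6 = 27.2222 m/s.
Braking time = v/a = 27.2222 / 5.440 = 5.004 s.

Braking time ≈ 5.0 s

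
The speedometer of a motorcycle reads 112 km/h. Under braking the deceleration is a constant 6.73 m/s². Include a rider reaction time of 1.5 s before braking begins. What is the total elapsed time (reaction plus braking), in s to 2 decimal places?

112 km/h ÷ 3.6 = 31.1111 m/s.
Braking time = v/a = 31.1111 / 6.730 = 4.623 s.
Total = 1.5 + 4.623 = 6.123 s.

Total time ≈ 6.12 s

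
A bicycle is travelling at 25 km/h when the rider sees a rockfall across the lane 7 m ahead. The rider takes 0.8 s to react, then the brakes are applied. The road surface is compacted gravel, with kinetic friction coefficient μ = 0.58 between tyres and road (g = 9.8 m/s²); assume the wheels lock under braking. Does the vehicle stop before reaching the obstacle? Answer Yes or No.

25 km/h ÷ 3.6 = 6.9444 m/s.
a = μg = 0.58 × 9.8 = 5.684 m/s².
Reaction distance = 6.9444 × 0.8 = 5.556 m.
Braking distance = v²/(2a) = 48.225 / 11.368 = 4.242 m.
Total stopping distance = 5.556 + 4.242 = 9.798 m, vs 7 m available — it cannot stop in time and overshoots by 9.798 − 7 = 2.798 m.

No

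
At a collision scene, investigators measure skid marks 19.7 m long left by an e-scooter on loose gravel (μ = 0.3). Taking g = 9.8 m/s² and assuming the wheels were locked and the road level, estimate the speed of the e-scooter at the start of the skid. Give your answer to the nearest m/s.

Deceleration a = μg = 0.3 × 9.8 = 2.940 m/s².
v = √(2a·d) = √(2 × 2.940 × 19.7) = √115.836 = 10.7627 m/s.

Initial speed ≈ 11 m/s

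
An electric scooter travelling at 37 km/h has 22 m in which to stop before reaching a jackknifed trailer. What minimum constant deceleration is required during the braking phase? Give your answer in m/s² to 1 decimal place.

37 km/h ÷ 3.6 = 10.2778 m/s.
v² = 2a·d ⇒ a = v²/(2d) = 10.2778² / (2 × 22.000) = 105.633 / 44.000 = 2.4007 m/s².

Required deceleration ≈ 2.4 m/s²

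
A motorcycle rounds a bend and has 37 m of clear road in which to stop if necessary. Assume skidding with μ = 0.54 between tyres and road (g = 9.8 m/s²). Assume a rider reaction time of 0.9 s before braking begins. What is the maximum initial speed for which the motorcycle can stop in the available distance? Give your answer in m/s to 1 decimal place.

Maximum speed ≈ 15.6 m/s

a = μg = 0.54 × 9.8 = 5.292 m/s².
Stopping distance: v·t_r + v²/(2a) = 37 with t_r = 0.9 s and a = 5.292 m/s².
So v² + 9.526 v − 391.61 = 0.
Positive root: v = −a·t_r + √((a·t_r)² + 2a·d) = −4.763 + √(22.686 + 391.61) = 15.5913 m/s.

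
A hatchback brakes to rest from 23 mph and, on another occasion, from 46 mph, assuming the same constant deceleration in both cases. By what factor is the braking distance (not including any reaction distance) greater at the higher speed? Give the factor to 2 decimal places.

Factor ≈ 4.00

Braking distance d = v²/(2a), so with a fixed, d ∝ v².
Factor = (46/23)² = 2.0000² = 4.0000.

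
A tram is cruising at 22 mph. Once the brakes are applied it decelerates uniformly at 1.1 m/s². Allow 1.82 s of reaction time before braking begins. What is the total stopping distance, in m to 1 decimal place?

Total stopping distance ≈ 61.9 m

22 mph × 0.44704 = 9.8349 m/s.
Reaction distance = v·t_r = 9.8349 × 1.82 = 17.900 m.
Braking distance = v²/(2a) = 9.8349² / (2 × 1.100) = 96.725 / 2.200 = 43.966 m.
Total = 17.900 + 43.966 = 61.866 m.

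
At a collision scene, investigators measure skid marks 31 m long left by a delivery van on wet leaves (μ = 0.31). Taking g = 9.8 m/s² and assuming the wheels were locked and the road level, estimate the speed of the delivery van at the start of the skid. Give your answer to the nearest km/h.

Initial speed ≈ 49 km/h

Deceleration a = μg = 0.31 × 9.8 = 3.038 m/s².
v = √(2a·d) = √(2 × 3.038 × 31) = √188.356 = 13.7243 m/s.
= 13.7243 × 3.6 = 49.407 km/h.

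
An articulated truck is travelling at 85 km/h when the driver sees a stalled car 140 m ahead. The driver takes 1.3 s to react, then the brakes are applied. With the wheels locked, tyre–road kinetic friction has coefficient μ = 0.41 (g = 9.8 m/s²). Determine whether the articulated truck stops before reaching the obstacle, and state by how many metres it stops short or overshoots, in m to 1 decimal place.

85 km/h ÷ 3.6 = 23.6111 m/s.
a = μg = 0.41 × 9.8 = 4.018 m/s².
Reaction distance = 23.6111 × 1.3 = 30.694 m.
Braking distance = v²/(2a) = 557.484 / 8.036 = 69.373 m.
Total stopping distance = 30.694 + 69.373 = 100.067 m, vs 140 m available — it stops with 140 − 100.067 = 39.933 m to spare.

Yes — it stops 39.9 m short of the obstacle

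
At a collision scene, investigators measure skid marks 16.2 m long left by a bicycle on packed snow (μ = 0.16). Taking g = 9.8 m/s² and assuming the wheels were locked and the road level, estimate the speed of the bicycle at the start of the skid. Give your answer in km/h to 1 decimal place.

Deceleration a = μg = 0.16 × 9.8 = 1.568 m/s².
v = √(2a·d) = √(2 × 1.568 × 16.2) = √50.803 = 7.1276 m/s.
= 7.1276 × 3.6 = 25.659 km/h.

Initial speed ≈ 25.7 km/h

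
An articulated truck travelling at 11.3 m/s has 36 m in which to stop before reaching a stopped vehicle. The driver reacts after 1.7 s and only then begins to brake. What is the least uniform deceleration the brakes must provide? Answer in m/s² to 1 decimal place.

Required deceleration ≈ 3.8 m/s²

Distance covered during reaction = 11.3000 × 1.7 = 19.210 m.
Distance available for braking: 36 − 19.210 = 16.790 m.
v² = 2a·d ⇒ a = v²/(2d) = 11.3000² / (2 × 16.790) = 127.690 / 33.580 = 3.8026 m/s².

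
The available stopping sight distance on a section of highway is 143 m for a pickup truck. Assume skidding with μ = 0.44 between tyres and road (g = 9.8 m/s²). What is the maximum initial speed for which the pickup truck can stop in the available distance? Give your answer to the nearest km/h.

a = μg = 0.44 × 9.8 = 4.312 m/s².
v²/(2a) = d ⇒ v = √(2 × 4.312 × 143) = √1233.23 = 35.1174 m/s.
35.1174 m/s × 3.6 = 126.423 km/h.

Maximum speed ≈ 126 km/h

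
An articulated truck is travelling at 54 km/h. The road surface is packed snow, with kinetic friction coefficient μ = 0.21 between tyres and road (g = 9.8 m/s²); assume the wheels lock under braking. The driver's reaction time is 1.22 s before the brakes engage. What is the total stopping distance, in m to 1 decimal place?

54 km/h ÷ 3.6 = 15.0000 m/s.
a = μg = 0.21 × 9.8 = 2.058 m/s².
Reaction distance = v·t_r = 15.0000 × 1.22 = 18.300 m.
Braking distance = v²/(2a) = 15.0000² / (2 × 2.058) = 225.000 / 4.116 = 54.665 m.
Total = 18.300 + 54.665 = 72.965 m.

Total stopping distance ≈ 73.0 m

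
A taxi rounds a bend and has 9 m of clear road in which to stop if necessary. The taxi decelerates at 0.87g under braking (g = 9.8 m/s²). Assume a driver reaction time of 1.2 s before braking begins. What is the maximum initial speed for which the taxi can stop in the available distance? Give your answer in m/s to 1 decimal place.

a = 0.87 × 9.8 = 8.526 m/s².
Stopping distance: v·t_r + v²/(2a) = 9 with t_r = 1.2 s and a = 8.526 m/s².
So v² + 20.462 v − 153.47 = 0.
Positive root: v = −a·t_r + √((a·t_r)² + 2a·d) = −10.231 + √(104.673 + 153.47) = 5.8358 m/s.

Maximum speed ≈ 5.8 m/s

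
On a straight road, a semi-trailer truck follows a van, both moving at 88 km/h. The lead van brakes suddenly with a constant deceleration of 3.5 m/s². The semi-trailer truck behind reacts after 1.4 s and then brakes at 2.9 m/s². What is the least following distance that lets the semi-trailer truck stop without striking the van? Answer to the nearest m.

88 km/h ÷ 3.6 = 24.4444 m/s.
Leader travels v²/(2a_L) = 597.529 / 7.000 = 85.361 m before stopping.
Follower covers v·t_r = 24.4444 × 1.4 = 34.222 m while reacting, then v²/(2a_F) = 597.529 / 5.800 = 103.022 m while braking, for a total of 34.222 + 103.022 = 137.244 m.
Since a_F ≤ a_L and the follower starts braking later, the follower is never slower than the leader, so the closest approach is when both have stopped.
Minimum gap = 137.244 − 85.361 = 51.883 m.

Minimum gap ≈ 52 m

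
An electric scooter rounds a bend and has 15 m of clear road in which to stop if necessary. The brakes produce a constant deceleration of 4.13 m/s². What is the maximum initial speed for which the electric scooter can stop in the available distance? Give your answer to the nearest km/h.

Maximum speed ≈ 40 km/h

v²/(2a) = d ⇒ v = √(2 × 4.130 × 15) = √123.90 = 11.1310 m/s.
11.1310 m/s × 3.6 = 40.072 km/h.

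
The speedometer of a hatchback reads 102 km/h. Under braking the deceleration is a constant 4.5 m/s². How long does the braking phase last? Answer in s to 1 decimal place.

Braking time ≈ 6.3 s

102 km/h ÷ 3.6 = 28.3333 m/s.
Braking time = v/a = 28.3333 / 4.500 = 6.296 s.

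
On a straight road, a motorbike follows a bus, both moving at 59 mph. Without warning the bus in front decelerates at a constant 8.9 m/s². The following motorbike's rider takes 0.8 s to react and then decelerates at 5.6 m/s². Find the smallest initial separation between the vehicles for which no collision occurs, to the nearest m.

Minimum gap ≈ 44 m

59 mph × 0.44704 = 26.3754 m/s.
Leader travels v²/(2a_L) = 695.662 / 17.800 = 39.082 m before stopping.
Follower covers v·t_r = 26.3754 × 0.8 = 21.100 m while reacting, then v²/(2a_F) = 695.662 / 11.200 = 62.113 m while braking, for a total of 21.100 + 62.113 = 83.213 m.
Since a_F ≤ a_L and the follower starts braking later, the follower is never slower than the leader, so the closest approach is when both have stopped.
Minimum gap = 83.213 − 39.082 = 44.131 m.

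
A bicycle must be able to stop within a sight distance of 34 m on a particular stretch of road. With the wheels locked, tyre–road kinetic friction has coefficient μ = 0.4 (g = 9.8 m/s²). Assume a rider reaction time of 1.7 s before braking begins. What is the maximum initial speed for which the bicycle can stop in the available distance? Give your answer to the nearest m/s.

Maximum speed ≈ 11 m/s

a = μg = 0.4 × 9.8 = 3.920 m/s².
Stopping distance: v·t_r + v²/(2a) = 34 with t_r = 1.7 s and a = 3.920 m/s².
So v² + 13.328 v − 266.56 = 0.
Positive root: v = −a·t_r + √((a·t_r)² + 2a·d) = −6.664 + √(44.409 + 266.56) = 10.9703 m/s.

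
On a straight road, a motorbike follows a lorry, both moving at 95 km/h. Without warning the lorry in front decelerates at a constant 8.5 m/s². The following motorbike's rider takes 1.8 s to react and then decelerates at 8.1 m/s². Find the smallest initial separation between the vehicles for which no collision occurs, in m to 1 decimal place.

Minimum gap ≈ 49.5 m

95 km/h ÷ 3.6 = 26.3889 m/s.
Leader travels v²/(2a_L) = 696.374 / 17.000 = 40.963 m before stopping.
Follower covers v·t_r = 26.3889 × 1.8 = 47.500 m while reacting, then v²/(2a_F) = 696.374 / 16.200 = 42.986 m while braking, for a total of 47.500 + 42.986 = 90.486 m.
Since a_F ≤ a_L and the follower starts braking later, the follower is never slower than the leader, so the closest approach is when both have stopped.
Minimum gap = 90.486 − 40.963 = 49.523 m.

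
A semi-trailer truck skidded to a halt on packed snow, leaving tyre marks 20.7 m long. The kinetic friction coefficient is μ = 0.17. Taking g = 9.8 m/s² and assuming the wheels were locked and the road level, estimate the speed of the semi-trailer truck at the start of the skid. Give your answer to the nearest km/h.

Initial speed ≈ 30 km/h

Deceleration a = μg = 0.17 × 9.8 = 1.666 m/s².
v = √(2a·d) = √(2 × 1.666 × 20.7) = √68.972 = 8.3049 m/s.
= 8.3049 × 3.6 = 29.898 km/h.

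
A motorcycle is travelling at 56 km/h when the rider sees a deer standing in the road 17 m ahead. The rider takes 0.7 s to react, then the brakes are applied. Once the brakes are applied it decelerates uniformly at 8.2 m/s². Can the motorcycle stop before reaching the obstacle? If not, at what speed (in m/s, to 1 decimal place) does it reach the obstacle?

56 km/h ÷ 3.6 = 15.5556 m/s.
Reaction distance = 15.5556 × 0.7 = 10.889 m.
Braking distance needed to stop: v²/(2a) = 241.977 / 16.400 = 14.755 m, so total needed = 10.889 + 14.755 = 25.644 m > 17 m — it cannot stop.
Distance remaining when braking begins: 17 − 10.889 = 6.111 m.
v² = v₀² − 2a·d = 241.977 − 2 × 8.200 × 6.111 = 141.757 m²/s².
v = √141.757 = 11.906 m/s.

No — it strikes the obstacle at 11.9 m/s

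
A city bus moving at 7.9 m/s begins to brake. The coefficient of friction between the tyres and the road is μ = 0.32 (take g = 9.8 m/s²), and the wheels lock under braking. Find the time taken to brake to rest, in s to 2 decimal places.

Braking time ≈ 2.52 s

a = μg = 0.32 × 9.8 = 3.136 m/s².
Braking time = v/a = 7.9000 / 3.136 = 2.519 s.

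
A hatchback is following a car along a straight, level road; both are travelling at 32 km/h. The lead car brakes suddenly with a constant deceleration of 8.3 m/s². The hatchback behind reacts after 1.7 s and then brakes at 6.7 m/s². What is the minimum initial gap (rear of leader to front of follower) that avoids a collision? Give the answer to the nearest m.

32 km/h ÷ 3.6 = 8.8889 m/s.
Leader travels v²/(2a_L) = 79.013 / 16.600 = 4.760 m before stopping.
Follower covers v·t_r = 8.8889 × 1.7 = 15.111 m while reacting, then v²/(2a_F) = 79.013 / 13.400 = 5.896 m while braking, for a total of 15.111 + 5.896 = 21.007 m.
Since a_F ≤ a_L and the follower starts braking later, the follower is never slower than the leader, so the closest approach is when both have stopped.
Minimum gap = 21.007 − 4.760 = 16.247 m.

Minimum gap ≈ 16 m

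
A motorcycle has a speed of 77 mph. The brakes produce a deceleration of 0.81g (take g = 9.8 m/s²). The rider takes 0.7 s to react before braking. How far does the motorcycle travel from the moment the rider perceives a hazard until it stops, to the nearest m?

77 mph × 0.44704 = 34.4221 m/s.
a = 0.81 × 9.8 = 7.938 m/s².
Reaction distance = v·t_r = 34.4221 × 0.7 = 24.095 m.
Braking distance = v²/(2a) = 34.4221² / (2 × 7.938) = 1184.881 / 15.876 = 74.633 m.
Total = 24.095 + 74.633 = 98.728 m.

Total stopping distance ≈ 99 m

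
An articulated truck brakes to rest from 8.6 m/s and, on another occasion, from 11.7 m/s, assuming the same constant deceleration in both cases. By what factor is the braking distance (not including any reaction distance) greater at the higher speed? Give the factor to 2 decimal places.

Factor ≈ 1.85

Braking distance d = v²/(2a), so with a fixed, d ∝ v².
Factor = (11.7/8.6)² = 1.3605² = 1.8510.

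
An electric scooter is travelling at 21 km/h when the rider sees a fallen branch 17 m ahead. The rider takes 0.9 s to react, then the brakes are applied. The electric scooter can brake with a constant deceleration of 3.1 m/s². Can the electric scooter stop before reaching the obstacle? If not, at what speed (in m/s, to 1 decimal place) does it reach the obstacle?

21 km/h ÷ 3.6 = 5.8333 m/s.
Reaction distance = 5.8333 × 0.9 = 5.250 m.
Braking distance = v²/(2a) = 34.027 / 6.200 = 5.488 m.
Total stopping distance = 5.250 + 5.488 = 10.738 m, vs 17 m available — it stops with 17 − 10.738 = 6.262 m to spare.

Yes — it stops about 6.3 m short of the obstacle, so it never reaches it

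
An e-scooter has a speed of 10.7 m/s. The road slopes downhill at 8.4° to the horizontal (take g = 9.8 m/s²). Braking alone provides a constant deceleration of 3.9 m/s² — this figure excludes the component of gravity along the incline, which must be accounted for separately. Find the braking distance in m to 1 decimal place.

Braking distance ≈ 23.2 m

Gravity along the downhill slope reduces the braking deceleration: a_eff = 3.900 − 9.8·sin 8.4° = 3.900 − 1.432 = 2.468 m/s².
Braking distance = v²/(2a) = 10.7000² / (2 × 2.468) = 114.490 / 4.936 = 23.195 m.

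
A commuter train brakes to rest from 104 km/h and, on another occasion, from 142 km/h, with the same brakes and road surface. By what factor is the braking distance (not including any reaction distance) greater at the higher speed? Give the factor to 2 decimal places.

Braking distance d = v²/(2a), so with a fixed, d ∝ v².
Factor = (142/104)² = 1.3654² = 1.8643.

Factor ≈ 1.86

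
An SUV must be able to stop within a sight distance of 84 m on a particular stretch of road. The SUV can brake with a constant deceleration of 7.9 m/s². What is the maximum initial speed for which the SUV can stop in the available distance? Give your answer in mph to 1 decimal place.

Maximum speed ≈ 81.5 mph

v²/(2a) = d ⇒ v = √(2 × 7.900 × 84) = √1327.20 = 36.4308 m/s.
36.4308 m/s ÷ 0.44704 = 81.493 mph.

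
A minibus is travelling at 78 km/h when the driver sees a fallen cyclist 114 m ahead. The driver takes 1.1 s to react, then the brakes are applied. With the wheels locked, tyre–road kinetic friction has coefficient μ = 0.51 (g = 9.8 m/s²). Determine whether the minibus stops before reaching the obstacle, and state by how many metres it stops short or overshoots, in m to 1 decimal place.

Yes — it stops 43.2 m short of the obstacle

78 km/h ÷ 3.6 = 21.6667 m/s.
a = μg = 0.51 × 9.8 = 4.998 m/s².
Reaction distance = 21.6667 × 1.1 = 23.833 m.
Braking distance = v²/(2a) = 469.446 / 9.996 = 46.963 m.
Total stopping distance = 23.833 + 46.963 = 70.796 m, vs 114 m available — it stops with 114 − 70.796 = 43.204 m to spare.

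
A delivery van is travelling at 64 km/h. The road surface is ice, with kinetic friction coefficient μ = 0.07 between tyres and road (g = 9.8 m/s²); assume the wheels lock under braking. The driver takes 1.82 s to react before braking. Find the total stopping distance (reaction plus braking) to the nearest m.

64 km/h ÷ 3.6 = 17.7778 m/s.
a = μg = 0.07 × 9.8 = 0.686 m/s².
Reaction distance = v·t_r = 17.7778 × 1.82 = 32.356 m.
Braking distance = v²/(2a) = 17.7778² / (2 × 0.686) = 316.050 / 1.372 = 230.357 m.
Total = 32.356 + 230.357 = 262.713 m.

Total stopping distance ≈ 263 m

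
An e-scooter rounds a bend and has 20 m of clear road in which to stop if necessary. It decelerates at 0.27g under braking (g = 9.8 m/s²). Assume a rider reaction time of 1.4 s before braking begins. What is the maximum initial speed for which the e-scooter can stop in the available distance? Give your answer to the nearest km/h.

a = 0.27 × 9.8 = 2.646 m/s².
Stopping distance: v·t_r + v²/(2a) = 20 with t_r = 1.4 s and a = 2.646 m/s².
So v² + 7.409 v − 105.84 = 0.
Positive root: v = −a·t_r + √((a·t_r)² + 2a·d) = −3.704 + √(13.720 + 105.84) = 7.2303 m/s.
7.2303 m/s × 3.6 = 26.029 km/h.

Maximum speed ≈ 26 km/h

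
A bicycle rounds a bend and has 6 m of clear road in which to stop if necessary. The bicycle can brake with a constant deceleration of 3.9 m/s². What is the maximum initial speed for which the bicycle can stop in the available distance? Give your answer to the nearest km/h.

Maximum speed ≈ 25 km/h

v²/(2a) = d ⇒ v = √(2 × 3.900 × 6) = √46.80 = 6.8411 m/s.
6.8411 m/s × 3.6 = 24.628 km/h.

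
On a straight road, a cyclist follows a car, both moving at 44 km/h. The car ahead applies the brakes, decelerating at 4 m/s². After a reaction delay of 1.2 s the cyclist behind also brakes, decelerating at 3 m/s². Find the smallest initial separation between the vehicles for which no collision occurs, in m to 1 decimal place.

44 km/h ÷ 3.6 = 12.2222 m/s.
Leader travels v²/(2a_L) = 149.382 / 8.000 = 18.673 m before stopping.
Follower covers v·t_r = 12.2222 × 1.2 = 14.667 m while reacting, then v²/(2a_F) = 149.382 / 6.000 = 24.897 m while braking, for a total of 14.667 + 24.897 = 39.564 m.
Since a_F ≤ a_L and the follower starts braking later, the follower is never slower than the leader, so the closest approach is when both have stopped.
Minimum gap = 39.564 − 18.673 = 20.891 m.

Minimum gap ≈ 20.9 m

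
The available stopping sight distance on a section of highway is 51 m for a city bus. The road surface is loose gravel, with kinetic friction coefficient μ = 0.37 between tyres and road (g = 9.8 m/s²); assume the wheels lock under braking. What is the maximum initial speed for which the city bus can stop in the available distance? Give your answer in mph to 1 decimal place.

a = μg = 0.37 × 9.8 = 3.626 m/s².
v²/(2a) = d ⇒ v = √(2 × 3.626 × 51) = √369.85 = 19.2315 m/s.
19.2315 m/s ÷ 0.44704 = 43.020 mph.

Maximum speed ≈ 43.0 mph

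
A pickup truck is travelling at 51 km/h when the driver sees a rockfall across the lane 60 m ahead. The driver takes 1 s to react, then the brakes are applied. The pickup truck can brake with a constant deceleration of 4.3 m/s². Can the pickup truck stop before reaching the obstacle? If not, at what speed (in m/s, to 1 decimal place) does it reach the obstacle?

51 km/h ÷ 3.6 = 14.1667 m/s.
Reaction distance = 14.1667 × 1 = 14.167 m.
Braking distance = v²/(2a) = 200.695 / 8.600 = 23.337 m.
Total stopping distance = 14.167 + 23.337 = 37.504 m, vs 60 m available — it stops with 60 − 37.504 = 22.496 m to spare.

Yes — it stops about 22.5 m short of the obstacle, so it never reaches it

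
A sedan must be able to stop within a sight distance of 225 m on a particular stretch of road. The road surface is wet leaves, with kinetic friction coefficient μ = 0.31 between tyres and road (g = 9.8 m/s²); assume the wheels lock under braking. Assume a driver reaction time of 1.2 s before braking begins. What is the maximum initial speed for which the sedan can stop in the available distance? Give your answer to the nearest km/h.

a = μg = 0.31 × 9.8 = 3.038 m/s².
Stopping distance: v·t_r + v²/(2a) = 225 with t_r = 1.2 s and a = 3.038 m/s².
So v² + 7.291 v − 1367.10 = 0.
Positive root: v = −a·t_r + √((a·t_r)² + 2a·d) = −3.646 + √(13.293 + 1367.10) = 33.5076 m/s.
33.5076 m/s × 3.6 = 120.627 km/h.

Maximum speed ≈ 121 km/h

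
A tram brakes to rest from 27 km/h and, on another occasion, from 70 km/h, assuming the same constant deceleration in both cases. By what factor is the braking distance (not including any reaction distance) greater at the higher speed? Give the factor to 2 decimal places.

Braking distance d = v²/(2a), so with a fixed, d ∝ v².
Factor = (70/27)² = 2.5926² = 6.7216.

Factor ≈ 6.72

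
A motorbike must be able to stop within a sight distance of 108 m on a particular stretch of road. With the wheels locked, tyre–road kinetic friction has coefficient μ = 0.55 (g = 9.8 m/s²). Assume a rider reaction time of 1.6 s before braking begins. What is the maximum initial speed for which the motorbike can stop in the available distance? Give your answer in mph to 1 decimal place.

Maximum speed ≈ 59.4 mph

a = μg = 0.55 × 9.8 = 5.390 m/s².
Stopping distance: v·t_r + v²/(2a) = 108 with t_r = 1.6 s and a = 5.390 m/s².
So v² + 17.248 v − 1164.24 = 0.
Positive root: v = −a·t_r + √((a·t_r)² + 2a·d) = −8.624 + √(74.373 + 1164.24) = 26.5699 m/s.
26.5699 m/s ÷ 0.44704 = 59.435 mph.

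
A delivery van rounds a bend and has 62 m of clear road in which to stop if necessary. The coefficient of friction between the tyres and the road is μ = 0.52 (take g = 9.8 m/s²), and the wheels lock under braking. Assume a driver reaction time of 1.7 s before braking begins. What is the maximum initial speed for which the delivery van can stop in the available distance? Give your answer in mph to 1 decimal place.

a = μg = 0.52 × 9.8 = 5.096 m/s².
Stopping distance: v·t_r + v²/(2a) = 62 with t_r = 1.7 s and a = 5.096 m/s².
So v² + 17.326 v − 631.90 = 0.
Positive root: v = −a·t_r + √((a·t_r)² + 2a·d) = −8.663 + √(75.048 + 631.90) = 17.9255 m/s.
17.9255 m/s ÷ 0.44704 = 40.098 mph.

Maximum speed ≈ 40.1 mph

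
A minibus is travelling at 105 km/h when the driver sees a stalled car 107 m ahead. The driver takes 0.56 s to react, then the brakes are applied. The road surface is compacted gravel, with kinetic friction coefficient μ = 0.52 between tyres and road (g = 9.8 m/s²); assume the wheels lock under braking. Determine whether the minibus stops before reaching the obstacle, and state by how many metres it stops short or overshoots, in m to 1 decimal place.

105 km/h ÷ 3.6 = 29.1667 m/s.
a = μg = 0.52 × 9.8 = 5.096 m/s².
Reaction distance = 29.1667 × 0.56 = 16.333 m.
Braking distance = v²/(2a) = 850.696 / 10.192 = 83.467 m.
Total stopping distance = 16.333 + 83.467 = 99.800 m, vs 107 m available — it stops with 107 − 99.800 = 7.200 m to spare.

Yes — it stops 7.2 m short of the obstacle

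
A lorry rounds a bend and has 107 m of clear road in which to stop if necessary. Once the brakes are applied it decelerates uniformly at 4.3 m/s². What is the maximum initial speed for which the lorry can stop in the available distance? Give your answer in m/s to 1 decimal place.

Maximum speed ≈ 30.3 m/s

v²/(2a) = d ⇒ v = √(2 × 4.300 × 107) = √920.20 = 30.3348 m/s.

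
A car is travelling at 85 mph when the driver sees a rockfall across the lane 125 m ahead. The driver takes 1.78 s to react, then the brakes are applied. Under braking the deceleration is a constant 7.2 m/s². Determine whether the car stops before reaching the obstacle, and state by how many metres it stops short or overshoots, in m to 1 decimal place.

No — it overshoots by 42.9 m

85 mph × 0.44704 = 37.9984 m/s.
Reaction distance = 37.9984 × 1.78 = 67.637 m.
Braking distance = v²/(2a) = 1443.878 / 14.400 = 100.269 m.
Total stopping distance = 67.637 + 100.269 = 167.906 m, vs 125 m available — it cannot stop in time and overshoots by 167.906 − 125 = 42.906 m.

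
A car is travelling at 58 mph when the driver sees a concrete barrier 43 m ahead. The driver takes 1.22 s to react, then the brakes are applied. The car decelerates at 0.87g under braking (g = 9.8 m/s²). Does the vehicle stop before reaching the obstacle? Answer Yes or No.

58 mph × 0.44704 = 25.9283 m/s.
a = 0.87 × 9.8 = 8.526 m/s².
Reaction distance = 25.9283 × 1.22 = 31.633 m.
Braking distance = v²/(2a) = 672.277 / 17.052 = 39.425 m.
Total stopping distance = 31.633 + 39.425 = 71.058 m, vs 43 m available — it cannot stop in time and overshoots by 71.058 − 43 = 28.058 m.

No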